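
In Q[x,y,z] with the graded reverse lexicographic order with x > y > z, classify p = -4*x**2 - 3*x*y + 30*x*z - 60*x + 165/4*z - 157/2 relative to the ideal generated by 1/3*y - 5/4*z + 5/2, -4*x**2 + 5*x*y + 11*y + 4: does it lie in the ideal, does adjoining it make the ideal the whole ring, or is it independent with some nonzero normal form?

-4*x**2 - 3*x*y + 30*x*z - 60*x + 165/4*z - 157/2 lies in I (it reduces to 0).

First compute the reduced Gröbner basis of I by Buchberger's algorithm.
f_1 = 1/3*y - 5/4*z + 5/2, LT = y.
f_2 = -4*x**2 + 5*x*y + 11*y + 4, LT = x**2.

The S-polynomials (S(f_1,f_2)) all reduce to 0 modulo the current basis, so we have a Gröbner basis.
Inter-reduce: drop elements whose leading term is divisible by another's, tail-reduce, and make monic.
Reduced Gröbner basis: {x**2 - 75/16*x*z + 75/8*x - 165/16*z + 157/8, y - 15/4*z + 15/2}.
Label its elements g_1 = x**2 - 75/16*x*z + 75/8*x - 165/16*z + 157/8, g_2 = y - 15/4*z + 15/2.

Reduce p = -4*x**2 - 3*x*y + 30*x*z - 60*x + 165/4*z - 157/2 modulo G:
  leading term x**2: subtract (-4)·g_1 from -4*x**2 - 3*x*y + 30*x*z - 60*x + 165/4*z - 157/2 → -3*x*y + 45/4*x*z - 45/2*x
  leading term x*y: subtract (-3*x)·g_2 from -3*x*y + 45/4*x*z - 45/2*x → 0
  normal form = 0.
Since the normal form is 0, p ∈ I.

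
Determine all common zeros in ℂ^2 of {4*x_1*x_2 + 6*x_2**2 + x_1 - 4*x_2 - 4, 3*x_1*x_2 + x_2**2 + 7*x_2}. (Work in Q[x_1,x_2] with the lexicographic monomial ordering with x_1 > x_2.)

Compute a lex Gröbner basis by Buchberger's algorithm.
f_1 = 4*x_1*x_2 + x_1 + 6*x_2**2 - 4*x_2 - 4, LT = x_1*x_2.
f_2 = 3*x_1*x_2 + x_2**2 + 7*x_2, LT = x_1*x_2.

S(f_1,f_2): lcm = x_1*x_2. S = 1/4*x_1 + 7/6*x_2**2 - 10/3*x_2 - 1.
  leading term x_1: no divisor's leading term divides it; move 1/4*x_1 to the remainder.
  leading term x_2**2: no divisor's leading term divides it; move 7/6*x_2**2 to the remainder.
  leading term x_2: no divisor's leading term divides it; move -10/3*x_2 to the remainder.
  leading term 1: no divisor's leading term divides it; move -1 to the remainder.
  remainder 1/4*x_1 + 7/6*x_2**2 - 10/3*x_2 - 1 ≠ 0; add h_3 = 1/4*x_1 + 7/6*x_2**2 - 10/3*x_2 - 1 to the basis.

S(f_1,h_3): lcm = x_1*x_2. S = 1/4*x_1 - 14/3*x_2**3 + 89/6*x_2**2 + 3*x_2 - 1.
  leading term x_1: subtract (1)·h_3 from 1/4*x_1 - 14/3*x_2**3 + 89/6*x_2**2 + 3*x_2 - 1 → -14/3*x_2**3 + 41/3*x_2**2 + 19/3*x_2
  leading term x_2**3: no divisor's leading term divides it; move -14/3*x_2**3 to the remainder.
  leading term x_2**2: no divisor's leading term divides it; move 41/3*x_2**2 to the remainder.
  leading term x_2: no divisor's leading term divides it; move 19/3*x_2 to the remainder.
  remainder -14/3*x_2**3 + 41/3*x_2**2 + 19/3*x_2 ≠ 0; add h_4 = -14/3*x_2**3 + 41/3*x_2**2 + 19/3*x_2 to the basis.

The other S-polynomials (S(f_2,h_3), S(f_1,h_4), S(f_2,h_4), S(h_3,h_4)) all reduce to 0 modulo the current basis, so we have a Gröbner basis.
Inter-reduce: drop elements whose leading term is divisible by another's, tail-reduce, and make monic.
Reduced Gröbner basis: {x_1 + 14/3*x_2**2 - 40/3*x_2 - 4, x_2**3 - 41/14*x_2**2 - 19/14*x_2}.

Elimination: the polynomial x_2**3 - 41/14*x_2**2 - 19/14*x_2 lies in the elimination ideal for x_2, so x_2 ∈ {0, 41/28 - 3*sqrt(305)/28, 41/28 + 3*sqrt(305)/28}. For each such x_2, the remaining basis elements (now univariate) give the rest of the solution.
  x_2 = 0: the earlier basis element becomes x_1 - 4 = 0, giving x_1 = 4 — point (4, 0).
  x_2 = 41/28 - 3*sqrt(305)/28: the earlier basis element becomes x_1 - sqrt(305)/28 + 79/28 = 0, giving x_1 = -79/28 + sqrt(305)/28 — point (-79/28 + sqrt(305)/28, 41/28 - 3*sqrt(305)/28).
  x_2 = 41/28 + 3*sqrt(305)/28: the earlier basis element becomes x_1 + sqrt(305)/28 + 79/28 = 0, giving x_1 = -79/28 - sqrt(305)/28 — point (-79/28 - sqrt(305)/28, 41/28 + 3*sqrt(305)/28).
This is the nonlinear analogue of row-reducing a linear system.

{(4, 0), (-79/28 + sqrt(305)/28, 41/28 - 3*sqrt(305)/28), (-79/28 - sqrt(305)/28, 41/28 + 3*sqrt(305)/28)}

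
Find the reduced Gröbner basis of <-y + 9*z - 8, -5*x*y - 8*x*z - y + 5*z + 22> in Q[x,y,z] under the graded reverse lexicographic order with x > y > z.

G = {x*z - 40/53*x + 4/53*z - 30/53, y - 9*z + 8}

f_1 = -y + 9*z - 8, LT = y.
f_2 = -5*x*y - 8*x*z - y + 5*z + 22, LT = x*y.

S(f_1,f_2): lcm = x*y. S = -53/5*x*z + 8*x - 1/5*y + z + 22/5.
  leading term x*z: no divisor's leading term divides it; move -53/5*x*z to the remainder.
  leading term x: no divisor's leading term divides it; move 8*x to the remainder.
  leading term y: subtract (1/5)·f_1 from -1/5*y + z + 22/5 → -4/5*z + 6
  leading term z: no divisor's leading term divides it; move -4/5*z to the remainder.
  leading term 1: no divisor's leading term divides it; move 6 to the remainder.
  remainder -53/5*x*z + 8*x - 4/5*z + 6 ≠ 0; add g_3 = -53/5*x*z + 8*x - 4/5*z + 6 to the basis.

The other S-polynomials (S(f_1,g_3), S(f_2,g_3)) all reduce to 0 modulo the current basis, so we have a Gröbner basis.
Inter-reduce: drop elements whose leading term is divisible by another's, tail-reduce, and make monic.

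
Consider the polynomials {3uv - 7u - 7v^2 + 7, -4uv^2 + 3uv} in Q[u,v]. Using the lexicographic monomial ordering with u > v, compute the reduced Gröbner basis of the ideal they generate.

The reduced Gröbner basis is the canonical form of the ideal for this ordering.

f_1 = 3uv - 7u - 7v^2 + 7, LT = uv.
f_2 = -4uv^2 + 3uv, LT = uv^2.

S(f_1,f_2): lcm = uv^2. S = -19/12uv - 7/3v^3 + 7/3v.
  leading term uv: subtract (-19/36)·f_1 from -19/12uv - 7/3v^3 + 7/3v → -133/36u - 7/3v^3 - 133/36v^2 + 7/3v + 133/36
  leading term u: no divisor's leading term divides it; move -133/36u to the remainder.
  leading term v^3: no divisor's leading term divides it; move -7/3v^3 to the remainder.
  leading term v^2: no divisor's leading term divides it; move -133/36v^2 to the remainder.
  leading term v: no divisor's leading term divides it; move 7/3v to the remainder.
  leading term 1: no divisor's leading term divides it; move 133/36 to the remainder.
  remainder -133/36u - 7/3v^3 - 133/36v^2 + 7/3v + 133/36 ≠ 0; add g_3 = -133/36u - 7/3v^3 - 133/36v^2 + 7/3v + 133/36 to the basis.

S(f_1,g_3): lcm = uv. S = -7/3u - 12/19v^4 - v^3 - 97/57v^2 + v + 7/3.
  leading term u: subtract (12/19)·g_3 from -7/3u - 12/19v^4 - v^3 - 97/57v^2 + v + 7/3 → -12/19v^4 + 9/19v^3 + 12/19v^2 - 9/19v
  leading term v^4: no divisor's leading term divides it; move -12/19v^4 to the remainder.
  leading term v^3: no divisor's leading term divides it; move 9/19v^3 to the remainder.
  leading term v^2: no divisor's leading term divides it; move 12/19v^2 to the remainder.
  leading term v: no divisor's leading term divides it; move -9/19v to the remainder.
  remainder -12/19v^4 + 9/19v^3 + 12/19v^2 - 9/19v ≠ 0; add g_4 = -12/19v^4 + 9/19v^3 + 12/19v^2 - 9/19v to the basis.

The other S-polynomials (S(f_2,g_3), S(f_1,g_4), S(f_2,g_4), S(g_3,g_4)) all reduce to 0 modulo the current basis, so we have a Gröbner basis.
Inter-reduce: drop elements whose leading term is divisible by another's, tail-reduce, and make monic.

G = {u + 12/19v^3 + v^2 - 12/19v - 1, v^4 - 3/4v^3 - v^2 + 3/4v}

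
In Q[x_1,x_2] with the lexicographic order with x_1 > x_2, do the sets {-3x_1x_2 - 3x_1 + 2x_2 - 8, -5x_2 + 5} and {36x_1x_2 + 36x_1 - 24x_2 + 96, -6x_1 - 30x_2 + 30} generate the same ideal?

Since reduced Gröbner bases are canonical representatives of ideals under a given ordering, it suffices to compute and compare them.
Buchberger on the first generating set:
f_1 = -3x_1x_2 - 3x_1 + 2x_2 - 8, LT = x_1x_2.
f_2 = -5x_2 + 5, LT = x_2.

S(f_1,f_2): lcm = x_1x_2. S = 2x_1 - \tfrac{2}{3}x_2 + \tfrac{8}{3}.
  leading term x_1: no divisor's leading term divides it; move 2x_1 to the remainder.
  leading term x_2: subtract (\tfrac{2}{15})·f_2 from -\tfrac{2}{3}x_2 + \tfrac{8}{3} → 2
  leading term 1: no divisor's leading term divides it; move 2 to the remainder.
  remainder 2x_1 + 2 ≠ 0; add g_3 = 2x_1 + 2 to the basis.

The other S-polynomials (S(f_1,g_3), S(f_2,g_3)) all reduce to 0 modulo the current basis, so we have a Gröbner basis.
Inter-reduce: drop elements whose leading term is divisible by another's, tail-reduce, and make monic.
Reduced Gröbner basis: {x_1 + 1, x_2 - 1}.

Buchberger on the second generating set:
h_1 = 36x_1x_2 + 36x_1 - 24x_2 + 96, LT = x_1x_2.
h_2 = -6x_1 - 30x_2 + 30, LT = x_1.

S(h_1,h_2): lcm = x_1x_2. S = x_1 - 5x_2^{2} + \tfrac{13}{3}x_2 + \tfrac{8}{3}.
  leading term x_1: subtract (-\tfrac{1}{6})·h_2 from x_1 - 5x_2^{2} + \tfrac{13}{3}x_2 + \tfrac{8}{3} → -5x_2^{2} - \tfrac{2}{3}x_2 + \tfrac{23}{3}
  leading term x_2^{2}: no divisor's leading term divides it; move -5x_2^{2} to the remainder.
  leading term x_2: no divisor's leading term divides it; move -\tfrac{2}{3}x_2 to the remainder.
  leading term 1: no divisor's leading term divides it; move \tfrac{23}{3} to the remainder.
  remainder -5x_2^{2} - \tfrac{2}{3}x_2 + \tfrac{23}{3} ≠ 0; add k_3 = -5x_2^{2} - \tfrac{2}{3}x_2 + \tfrac{23}{3} to the basis.

The other S-polynomials (S(h_1,k_3), S(h_2,k_3)) all reduce to 0 modulo the current basis, so we have a Gröbner basis.
Inter-reduce: drop elements whose leading term is divisible by another's, tail-reduce, and make monic.
Reduced Gröbner basis: {x_1 + 5x_2 - 5, x_2^{2} + \tfrac{2}{15}x_2 - \tfrac{23}{15}}.

The bases are distinct; the ideals are different.
The same test decides containment: I ⊆ J iff every generator of I reduces to 0 modulo a Gröbner basis of J.

No, the ideals differ.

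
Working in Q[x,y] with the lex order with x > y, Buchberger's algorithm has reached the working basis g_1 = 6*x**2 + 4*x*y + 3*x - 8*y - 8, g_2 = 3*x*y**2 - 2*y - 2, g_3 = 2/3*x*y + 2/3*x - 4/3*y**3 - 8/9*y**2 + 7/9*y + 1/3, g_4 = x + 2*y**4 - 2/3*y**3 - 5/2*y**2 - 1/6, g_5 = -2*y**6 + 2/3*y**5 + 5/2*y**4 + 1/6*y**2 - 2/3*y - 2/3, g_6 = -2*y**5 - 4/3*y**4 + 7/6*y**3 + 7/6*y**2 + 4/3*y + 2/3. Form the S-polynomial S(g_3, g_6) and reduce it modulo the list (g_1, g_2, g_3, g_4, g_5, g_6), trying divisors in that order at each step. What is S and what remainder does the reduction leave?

lcm(LM(g_3), LM(g_6)) = x*y**5.
S = (lcm/LT(g_3))·g_3 − (lcm/LT(g_6))·g_6 = 1/3*x*y**4 + 7/12*x*y**3 + 7/12*x*y**2 + 2/3*x*y + 1/3*x - 2*y**7 - 4/3*y**6 + 7/6*y**5 + 1/2*y**4.
Reduce S modulo (g_1, g_2, g_3, g_4, g_5, g_6) in that order:
  leading term x*y**4: subtract (1/9*y**2)·g_2 from 1/3*x*y**4 + 7/12*x*y**3 + 7/12*x*y**2 + 2/3*x*y + 1/3*x - 2*y**7 - 4/3*y**6 + 7/6*y**5 + 1/2*y**4 → 7/12*x*y**3 + 7/12*x*y**2 + 2/3*x*y + 1/3*x - 2*y**7 - 4/3*y**6 + 7/6*y**5 + 1/2*y**4 + 2/9*y**3 + 2/9*y**2
  leading term x*y**3: subtract (7/36*y)·g_2 from 7/12*x*y**3 + 7/12*x*y**2 + 2/3*x*y + 1/3*x - 2*y**7 - 4/3*y**6 + 7/6*y**5 + 1/2*y**4 + 2/9*y**3 + 2/9*y**2 → 7/12*x*y**2 + 2/3*x*y + 1/3*x - 2*y**7 - 4/3*y**6 + 7/6*y**5 + 1/2*y**4 + 2/9*y**3 + 11/18*y**2 + 7/18*y
  leading term x*y**2: subtract (7/36)·g_2 from 7/12*x*y**2 + 2/3*x*y + 1/3*x - 2*y**7 - 4/3*y**6 + 7/6*y**5 + 1/2*y**4 + 2/9*y**3 + 11/18*y**2 + 7/18*y → 2/3*x*y + 1/3*x - 2*y**7 - 4/3*y**6 + 7/6*y**5 + 1/2*y**4 + 2/9*y**3 + 11/18*y**2 + 7/9*y + 7/18
  leading term x*y: subtract (1)·g_3 from 2/3*x*y + 1/3*x - 2*y**7 - 4/3*y**6 + 7/6*y**5 + 1/2*y**4 + 2/9*y**3 + 11/18*y**2 + 7/9*y + 7/18 → -1/3*x - 2*y**7 - 4/3*y**6 + 7/6*y**5 + 1/2*y**4 + 14/9*y**3 + 3/2*y**2 + 1/18
  leading term x: subtract (-1/3)·g_4 from -1/3*x - 2*y**7 - 4/3*y**6 + 7/6*y**5 + 1/2*y**4 + 14/9*y**3 + 3/2*y**2 + 1/18 → -2*y**7 - 4/3*y**6 + 7/6*y**5 + 7/6*y**4 + 4/3*y**3 + 2/3*y**2
  leading term y**7: subtract (y)·g_5 from -2*y**7 - 4/3*y**6 + 7/6*y**5 + 7/6*y**4 + 4/3*y**3 + 2/3*y**2 → -2*y**6 - 4/3*y**5 + 7/6*y**4 + 7/6*y**3 + 4/3*y**2 + 2/3*y
  leading term y**6: subtract (1)·g_5 from -2*y**6 - 4/3*y**5 + 7/6*y**4 + 7/6*y**3 + 4/3*y**2 + 2/3*y → -2*y**5 - 4/3*y**4 + 7/6*y**3 + 7/6*y**2 + 4/3*y + 2/3
  leading term y**5: subtract (1)·g_6 from -2*y**5 - 4/3*y**4 + 7/6*y**3 + 7/6*y**2 + 4/3*y + 2/3 → 0
The remainder is 0, so this S-polynomial contributes no new basis element.

S(g_3, g_6) = 1/3*x*y**4 + 7/12*x*y**3 + 7/12*x*y**2 + 2/3*x*y + 1/3*x - 2*y**7 - 4/3*y**6 + 7/6*y**5 + 1/2*y**4; remainder on division = 0.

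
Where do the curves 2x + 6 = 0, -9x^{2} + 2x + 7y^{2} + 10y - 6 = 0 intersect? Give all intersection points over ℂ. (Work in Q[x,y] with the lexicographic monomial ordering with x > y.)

Compute a lex Gröbner basis by Buchberger's algorithm.
f_1 = 2x + 6, LT = x.
f_2 = -9x^{2} + 2x + 7y^{2} + 10y - 6, LT = x^{2}.

S(f_1,f_2): lcm = x^{2}. S = \tfrac{29}{9}x + \tfrac{7}{9}y^{2} + \tfrac{10}{9}y - \tfrac{2}{3}.
  leading term x: subtract (\tfrac{29}{18})·f_1 from \tfrac{29}{9}x + \tfrac{7}{9}y^{2} + \tfrac{10}{9}y - \tfrac{2}{3} → \tfrac{7}{9}y^{2} + \tfrac{10}{9}y - \tfrac{31}{3}
  leading term y^{2}: no divisor's leading term divides it; move \tfrac{7}{9}y^{2} to the remainder.
  leading term y: no divisor's leading term divides it; move \tfrac{10}{9}y to the remainder.
  leading term 1: no divisor's leading term divides it; move -\tfrac{31}{3} to the remainder.
  remainder \tfrac{7}{9}y^{2} + \tfrac{10}{9}y - \tfrac{31}{3} ≠ 0; add h_3 = \tfrac{7}{9}y^{2} + \tfrac{10}{9}y - \tfrac{31}{3} to the basis.

The other S-polynomials (S(f_1,h_3), S(f_2,h_3)) all reduce to 0 modulo the current basis, so we have a Gröbner basis.
Inter-reduce: drop elements whose leading term is divisible by another's, tail-reduce, and make monic.
Reduced Gröbner basis: {x + 3, y^{2} + \tfrac{10}{7}y - \tfrac{93}{7}}.

A lex Gröbner basis eliminates variables successively. Here y^{2} + \tfrac{10}{7}y - \tfrac{93}{7} depends only on y, with roots {-31/7, 3}; lifting each root through the earlier basis elements recovers the full solutions.
  y = -31/7: the earlier basis element becomes x + 3 = 0, giving x = -3 — point (-3, -31/7).
  y = 3: the earlier basis element becomes x + 3 = 0, giving x = -3 — point (-3, 3).
Substituting each solution back into the original system confirms all equations vanish.

{(-3, -31/7), (-3, 3)}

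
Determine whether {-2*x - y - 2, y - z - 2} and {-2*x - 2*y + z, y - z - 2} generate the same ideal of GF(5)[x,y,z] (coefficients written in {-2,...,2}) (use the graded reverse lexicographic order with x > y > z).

Equality of ideals is decidable: compute both reduced Gröbner bases (unique for the ordering) and check whether they agree.
Buchberger on the first generating set:
f_1 = -2*x - y - 2, LT = x.
f_2 = y - z - 2, LT = y.

S(f_1,f_2): leading monomials are coprime, so the S-polynomial reduces to 0 (Buchberger's first criterion).
Every S-polynomial of the final basis reduces to 0, so we have a Gröbner basis.
Inter-reduce: drop elements whose leading term is divisible by another's, tail-reduce, and make monic.
Reduced Gröbner basis: {x - 2*z + 2, y - z - 2}.

Buchberger on the second generating set:
h_1 = -2*x - 2*y + z, LT = x.
h_2 = y - z - 2, LT = y.

S(h_1,h_2): leading monomials are coprime, so the S-polynomial reduces to 0 (Buchberger's first criterion).
Every S-polynomial of the final basis reduces to 0, so we have a Gröbner basis.
Inter-reduce: drop elements whose leading term is divisible by another's, tail-reduce, and make monic.
Reduced Gröbner basis: {x - 2*z + 2, y - z - 2}.

The two bases agree; hence the ideals are identical.

Yes, the ideals are equal.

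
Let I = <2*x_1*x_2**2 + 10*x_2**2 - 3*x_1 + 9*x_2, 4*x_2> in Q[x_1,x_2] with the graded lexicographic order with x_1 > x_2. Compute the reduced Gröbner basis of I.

f_1 = 2*x_1*x_2**2 + 10*x_2**2 - 3*x_1 + 9*x_2, LT = x_1*x_2**2.
f_2 = 4*x_2, LT = x_2.

S(f_1,f_2): lcm = x_1*x_2**2. S = 5*x_2**2 - 3/2*x_1 + 9/2*x_2.
  leading term x_2**2: subtract (5/4*x_2)·f_2 from 5*x_2**2 - 3/2*x_1 + 9/2*x_2 → -3/2*x_1 + 9/2*x_2
  leading term x_1: no divisor's leading term divides it; move -3/2*x_1 to the remainder.
  leading term x_2: subtract (9/8)·f_2 from 9/2*x_2 → 0
  remainder -3/2*x_1 ≠ 0; add g_3 = -3/2*x_1 to the basis.

The other S-polynomials (S(f_1,g_3), S(f_2,g_3)) all reduce to 0 modulo the current basis, so we have a Gröbner basis.
Inter-reduce: drop elements whose leading term is divisible by another's, tail-reduce, and make monic.

G = {x_1, x_2}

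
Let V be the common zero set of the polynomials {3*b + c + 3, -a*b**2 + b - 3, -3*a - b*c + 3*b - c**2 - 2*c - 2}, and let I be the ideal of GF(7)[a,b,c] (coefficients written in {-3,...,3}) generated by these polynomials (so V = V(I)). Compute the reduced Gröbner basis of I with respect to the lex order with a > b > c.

f_1 = 3*b + c + 3, LT = b.
f_2 = -a*b**2 + b - 3, LT = a*b**2.
f_3 = -3*a - b*c + 3*b - c**2 - 2*c - 2, LT = a.

S(f_1,f_2): lcm = a*b**2. S = -2*a*b*c + a*b + b - 3.
  reduce S modulo (f_1, f_2, f_3):
  remainder -3*c**4 + c**3 - 2*c**2 + 3*c ≠ 0; add g_4 = -3*c**4 + c**3 - 2*c**2 + 3*c to the basis.

The other S-polynomials (S(f_1,f_3), S(f_2,f_3), S(f_1,g_4), S(f_2,g_4), S(f_3,g_4)) all reduce to 0 modulo the current basis, so we have a Gröbner basis.
Inter-reduce: drop elements whose leading term is divisible by another's, tail-reduce, and make monic.

G = {a + c**2 + 3*c - 3, b - 2*c + 1, c**4 + 2*c**3 + 3*c**2 - c}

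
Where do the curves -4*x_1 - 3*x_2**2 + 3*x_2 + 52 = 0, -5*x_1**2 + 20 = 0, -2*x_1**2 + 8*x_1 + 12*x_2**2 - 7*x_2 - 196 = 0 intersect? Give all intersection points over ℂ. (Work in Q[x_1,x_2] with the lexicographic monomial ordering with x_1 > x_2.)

Compute a lex Gröbner basis by Buchberger's algorithm.
f_1 = -4*x_1 - 3*x_2**2 + 3*x_2 + 52, LT = x_1.
f_2 = -5*x_1**2 + 20, LT = x_1**2.
f_3 = -2*x_1**2 + 8*x_1 + 12*x_2**2 - 7*x_2 - 196, LT = x_1**2.

S(f_1,f_2): lcm = x_1**2. S = 3/4*x_1*x_2**2 - 3/4*x_1*x_2 - 13*x_1 + 4.
  leading term x_1*x_2**2: subtract (-3/16*x_2**2)·f_1 from 3/4*x_1*x_2**2 - 3/4*x_1*x_2 - 13*x_1 + 4 → -3/4*x_1*x_2 - 13*x_1 - 9/16*x_2**4 + 9/16*x_2**3 + 39/4*x_2**2 + 4
  leading term x_1*x_2: subtract (3/16*x_2)·f_1 from -3/4*x_1*x_2 - 13*x_1 - 9/16*x_2**4 + 9/16*x_2**3 + 39/4*x_2**2 + 4 → -13*x_1 - 9/16*x_2**4 + 9/8*x_2**3 + 147/16*x_2**2 - 39/4*x_2 + 4
  leading term x_1: subtract (13/4)·f_1 from -13*x_1 - 9/16*x_2**4 + 9/8*x_2**3 + 147/16*x_2**2 - 39/4*x_2 + 4 → -9/16*x_2**4 + 9/8*x_2**3 + 303/16*x_2**2 - 39/2*x_2 - 165
  leading term x_2**4: no divisor's leading term divides it; move -9/16*x_2**4 to the remainder.
  leading term x_2**3: no divisor's leading term divides it; move 9/8*x_2**3 to the remainder.
  leading term x_2**2: no divisor's leading term divides it; move 303/16*x_2**2 to the remainder.
  leading term x_2: no divisor's leading term divides it; move -39/2*x_2 to the remainder.
  leading term 1: no divisor's leading term divides it; move -165 to the remainder.
  remainder -9/16*x_2**4 + 9/8*x_2**3 + 303/16*x_2**2 - 39/2*x_2 - 165 ≠ 0; add h_4 = -9/16*x_2**4 + 9/8*x_2**3 + 303/16*x_2**2 - 39/2*x_2 - 165 to the basis.

S(f_1,f_3): lcm = x_1**2. S = 3/4*x_1*x_2**2 - 3/4*x_1*x_2 - 9*x_1 + 6*x_2**2 - 7/2*x_2 - 98.
  leading term x_1*x_2**2: subtract (-3/16*x_2**2)·f_1 from 3/4*x_1*x_2**2 - 3/4*x_1*x_2 - 9*x_1 + 6*x_2**2 - 7/2*x_2 - 98 → -3/4*x_1*x_2 - 9*x_1 - 9/16*x_2**4 + 9/16*x_2**3 + 63/4*x_2**2 - 7/2*x_2 - 98
  leading term x_1*x_2: subtract (3/16*x_2)·f_1 from -3/4*x_1*x_2 - 9*x_1 - 9/16*x_2**4 + 9/16*x_2**3 + 63/4*x_2**2 - 7/2*x_2 - 98 → -9*x_1 - 9/16*x_2**4 + 9/8*x_2**3 + 243/16*x_2**2 - 53/4*x_2 - 98
  leading term x_1: subtract (9/4)·f_1 from -9*x_1 - 9/16*x_2**4 + 9/8*x_2**3 + 243/16*x_2**2 - 53/4*x_2 - 98 → -9/16*x_2**4 + 9/8*x_2**3 + 351/16*x_2**2 - 20*x_2 - 215
  leading term x_2**4: subtract (1)·h_4 from -9/16*x_2**4 + 9/8*x_2**3 + 351/16*x_2**2 - 20*x_2 - 215 → 3*x_2**2 - 1/2*x_2 - 50
  leading term x_2**2: no divisor's leading term divides it; move 3*x_2**2 to the remainder.
  leading term x_2: no divisor's leading term divides it; move -1/2*x_2 to the remainder.
  leading term 1: no divisor's leading term divides it; move -50 to the remainder.
  remainder 3*x_2**2 - 1/2*x_2 - 50 ≠ 0; add h_5 = 3*x_2**2 - 1/2*x_2 - 50 to the basis.

S(h_4,h_5): lcm = x_2**4. S = -11/6*x_2**3 - 17*x_2**2 + 104/3*x_2 + 880/3.
  leading term x_2**3: subtract (-11/18*x_2)·h_5 from -11/6*x_2**3 - 17*x_2**2 + 104/3*x_2 + 880/3 → -623/36*x_2**2 + 37/9*x_2 + 880/3
  leading term x_2**2: subtract (-623/108)·h_5 from -623/36*x_2**2 + 37/9*x_2 + 880/3 → 265/216*x_2 + 265/54
  leading term x_2: no divisor's leading term divides it; move 265/216*x_2 to the remainder.
  leading term 1: no divisor's leading term divides it; move 265/54 to the remainder.
  remainder 265/216*x_2 + 265/54 ≠ 0; add h_6 = 265/216*x_2 + 265/54 to the basis.

The other S-polynomials (S(f_2,f_3), S(f_1,h_4), S(f_2,h_4), S(f_3,h_4), S(f_1,h_5), S(f_2,h_5), S(f_3,h_5), S(f_1,h_6), S(f_2,h_6), S(f_3,h_6), S(h_4,h_6), S(h_5,h_6)) all reduce to 0 modulo the current basis, so we have a Gröbner basis.
Inter-reduce: drop elements whose leading term is divisible by another's, tail-reduce, and make monic.
Reduced Gröbner basis: {x_1 + 2, x_2 + 4}.

The lex basis is triangular: the last element involves only x_2. Solving x_2 + 4 = 0 gives x_2 ∈ {-4}; substituting each value into the earlier elements determines the remaining variables.
  x_2 = -4: the earlier basis element becomes x_1 + 2 = 0, giving x_1 = -2 — point (-2, -4).
Check: every point annihilates each of the original generators.

{(-2, -4)}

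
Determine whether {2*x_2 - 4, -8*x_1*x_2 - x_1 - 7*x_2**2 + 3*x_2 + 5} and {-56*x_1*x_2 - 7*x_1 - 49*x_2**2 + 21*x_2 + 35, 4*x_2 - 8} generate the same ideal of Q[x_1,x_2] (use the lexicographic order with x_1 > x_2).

Yes, the ideals are equal.

Equality of ideals is decidable: compute both reduced Gröbner bases (unique for the ordering) and check whether they agree.
Buchberger on the first generating set:
f_1 = 2*x_2 - 4, LT = x_2.
f_2 = -8*x_1*x_2 - x_1 - 7*x_2**2 + 3*x_2 + 5, LT = x_1*x_2.

S(f_1,f_2): lcm = x_1*x_2. S = -17/8*x_1 - 7/8*x_2**2 + 3/8*x_2 + 5/8.
  leading term x_1: no divisor's leading term divides it; move -17/8*x_1 to the remainder.
  leading term x_2**2: subtract (-7/16*x_2)·f_1 from -7/8*x_2**2 + 3/8*x_2 + 5/8 → -11/8*x_2 + 5/8
  leading term x_2: subtract (-11/16)·f_1 from -11/8*x_2 + 5/8 → -17/8
  leading term 1: no divisor's leading term divides it; move -17/8 to the remainder.
  remainder -17/8*x_1 - 17/8 ≠ 0; add g_3 = -17/8*x_1 - 17/8 to the basis.

The other S-polynomials (S(f_1,g_3), S(f_2,g_3)) all reduce to 0 modulo the current basis, so we have a Gröbner basis.
Inter-reduce: drop elements whose leading term is divisible by another's, tail-reduce, and make monic.
Reduced Gröbner basis: {x_1 + 1, x_2 - 2}.

Buchberger on the second generating set:
h_1 = -56*x_1*x_2 - 7*x_1 - 49*x_2**2 + 21*x_2 + 35, LT = x_1*x_2.
h_2 = 4*x_2 - 8, LT = x_2.

S(h_1,h_2): lcm = x_1*x_2. S = 17/8*x_1 + 7/8*x_2**2 - 3/8*x_2 - 5/8.
  leading term x_1: no divisor's leading term divides it; move 17/8*x_1 to the remainder.
  leading term x_2**2: subtract (7/32*x_2)·h_2 from 7/8*x_2**2 - 3/8*x_2 - 5/8 → 11/8*x_2 - 5/8
  leading term x_2: subtract (11/32)·h_2 from 11/8*x_2 - 5/8 → 17/8
  leading term 1: no divisor's leading term divides it; move 17/8 to the remainder.
  remainder 17/8*x_1 + 17/8 ≠ 0; add k_3 = 17/8*x_1 + 17/8 to the basis.

The other S-polynomials (S(h_1,k_3), S(h_2,k_3)) all reduce to 0 modulo the current basis, so we have a Gröbner basis.
Inter-reduce: drop elements whose leading term is divisible by another's, tail-reduce, and make monic.
Reduced Gröbner basis: {x_1 + 1, x_2 - 2}.

Same reduced basis, so the two generating sets span the same ideal.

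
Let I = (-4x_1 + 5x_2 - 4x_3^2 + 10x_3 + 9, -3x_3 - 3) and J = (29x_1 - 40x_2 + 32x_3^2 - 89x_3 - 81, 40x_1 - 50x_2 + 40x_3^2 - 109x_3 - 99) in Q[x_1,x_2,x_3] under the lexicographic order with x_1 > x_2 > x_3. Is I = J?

Equality of ideals is decidable: compute both reduced Gröbner bases (unique for the ordering) and check whether they agree.
Buchberger on the first generating set:
f_1 = -4x_1 + 5x_2 - 4x_3^2 + 10x_3 + 9, LT = x_1.
f_2 = -3x_3 - 3, LT = x_3.

The S-polynomials (S(f_1,f_2)) all reduce to 0 modulo the current basis, so we have a Gröbner basis.
Inter-reduce: drop elements whose leading term is divisible by another's, tail-reduce, and make monic.
Reduced Gröbner basis: {x_1 - 5/4x_2 + 5/4, x_3 + 1}.

Buchberger on the second generating set:
h_1 = 29x_1 - 40x_2 + 32x_3^2 - 89x_3 - 81, LT = x_1.
h_2 = 40x_1 - 50x_2 + 40x_3^2 - 109x_3 - 99, LT = x_1.

S(h_1,h_2): lcm = x_1. S = -15/116x_2 + 3/29x_3^2 - 399/1160x_3 - 369/1160.
  leading term x_2: no divisor's leading term divides it; move -15/116x_2 to the remainder.
  leading term x_3^2: no divisor's leading term divides it; move 3/29x_3^2 to the remainder.
  leading term x_3: no divisor's leading term divides it; move -399/1160x_3 to the remainder.
  leading term 1: no divisor's leading term divides it; move -369/1160 to the remainder.
  remainder -15/116x_2 + 3/29x_3^2 - 399/1160x_3 - 369/1160 ≠ 0; add k_3 = -15/116x_2 + 3/29x_3^2 - 399/1160x_3 - 369/1160 to the basis.

The other S-polynomials (S(h_1,k_3), S(h_2,k_3)) all reduce to 0 modulo the current basis, so we have a Gröbner basis.
Inter-reduce: drop elements whose leading term is divisible by another's, tail-reduce, and make monic.
Reduced Gröbner basis: {x_1 + 3/5x_3 + 3/5, x_2 - 4/5x_3^2 + 133/50x_3 + 123/50}.

These differ, so the ideals are not equal.

No, the ideals differ.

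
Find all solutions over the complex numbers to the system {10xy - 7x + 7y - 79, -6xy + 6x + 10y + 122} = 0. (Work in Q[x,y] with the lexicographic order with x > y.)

Compute a lex Gröbner basis by Buchberger's algorithm.
f_1 = 10xy - 7x + 7y - 79, LT = xy.
f_2 = -6xy + 6x + 10y + 122, LT = xy.

S(f_1,f_2): lcm = xy. S = \tfrac{3}{10}x + \tfrac{71}{30}y + \tfrac{373}{30}.
  leading term x: no divisor's leading term divides it; move \tfrac{3}{10}x to the remainder.
  leading term y: no divisor's leading term divides it; move \tfrac{71}{30}y to the remainder.
  leading term 1: no divisor's leading term divides it; move \tfrac{373}{30} to the remainder.
  remainder \tfrac{3}{10}x + \tfrac{71}{30}y + \tfrac{373}{30} ≠ 0; add h_3 = \tfrac{3}{10}x + \tfrac{71}{30}y + \tfrac{373}{30} to the basis.

S(f_1,h_3): lcm = xy. S = -\tfrac{7}{10}x - \tfrac{71}{9}y^{2} - \tfrac{3667}{90}y - \tfrac{79}{10}.
  leading term x: subtract (-\tfrac{7}{3})·h_3 from -\tfrac{7}{10}x - \tfrac{71}{9}y^{2} - \tfrac{3667}{90}y - \tfrac{79}{10} → -\tfrac{71}{9}y^{2} - \tfrac{317}{9}y + \tfrac{190}{9}
  leading term y^{2}: no divisor's leading term divides it; move -\tfrac{71}{9}y^{2} to the remainder.
  leading term y: no divisor's leading term divides it; move -\tfrac{317}{9}y to the remainder.
  leading term 1: no divisor's leading term divides it; move \tfrac{190}{9} to the remainder.
  remainder -\tfrac{71}{9}y^{2} - \tfrac{317}{9}y + \tfrac{190}{9} ≠ 0; add h_4 = -\tfrac{71}{9}y^{2} - \tfrac{317}{9}y + \tfrac{190}{9} to the basis.

The other S-polynomials (S(f_2,h_3), S(f_1,h_4), S(f_2,h_4), S(h_3,h_4)) all reduce to 0 modulo the current basis, so we have a Gröbner basis.
Inter-reduce: drop elements whose leading term is divisible by another's, tail-reduce, and make monic.
Reduced Gröbner basis: {x + \tfrac{71}{9}y + \tfrac{373}{9}, y^{2} + \tfrac{317}{71}y - \tfrac{190}{71}}.

From the last basis element, y^{2} + \tfrac{317}{71}y - \tfrac{190}{71} = 0, so y takes values in {-5, 38/71}. Each choice, substituted upward through the basis, yields the corresponding point(s) of the solution set.
  y = -5: the earlier basis element becomes x + 2 = 0, giving x = -2 — point (-2, -5).
  y = 38/71: the earlier basis element becomes x + \tfrac{137}{3} = 0, giving x = -137/3 — point (-137/3, 38/71).
Zero-dimensionality of the ideal guarantees finitely many solutions over ℂ.

{(-2, -5), (-137/3, 38/71)}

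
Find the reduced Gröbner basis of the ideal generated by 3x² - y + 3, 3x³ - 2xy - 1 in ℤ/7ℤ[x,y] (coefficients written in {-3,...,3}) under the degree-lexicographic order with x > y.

f_1 = 3x² - y + 3, LT = x².
f_2 = 3x³ - 2xy - 1, LT = x³.

S(f_1,f_2): lcm = x³. S = -2xy + x - 2.
  leading term xy: no divisor's leading term divides it; move -2xy to the remainder.
  leading term x: no divisor's leading term divides it; move x to the remainder.
  leading term 1: no divisor's leading term divides it; move -2 to the remainder.
  remainder -2xy + x - 2 ≠ 0; add g_3 = -2xy + x - 2 to the basis.

S(f_1,g_3): lcm = x²y. S = -3x² + 2y² - x + y.
  leading term x²: subtract (-1)·f_1 from -3x² + 2y² - x + y → 2y² - x + 3
  leading term y²: no divisor's leading term divides it; move 2y² to the remainder.
  leading term x: no divisor's leading term divides it; move -x to the remainder.
  leading term 1: no divisor's leading term divides it; move 3 to the remainder.
  remainder 2y² - x + 3 ≠ 0; add g_4 = 2y² - x + 3 to the basis.

The other S-polynomials (S(f_2,g_3), S(f_1,g_4), S(f_2,g_4), S(g_3,g_4)) all reduce to 0 modulo the current basis, so we have a Gröbner basis.
Inter-reduce: drop elements whose leading term is divisible by another's, tail-reduce, and make monic.

G = {x² + 2y + 1, xy + 3x + 1, y² + 3x - 2}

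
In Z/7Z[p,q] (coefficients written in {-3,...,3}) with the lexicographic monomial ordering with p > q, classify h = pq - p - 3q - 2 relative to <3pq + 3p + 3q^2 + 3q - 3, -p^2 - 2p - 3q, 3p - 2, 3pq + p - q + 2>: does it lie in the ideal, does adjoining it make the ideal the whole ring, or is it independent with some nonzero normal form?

Adjoining pq - p - 3q - 2 makes the ideal the whole ring: the system is inconsistent.

First compute the reduced Gröbner basis of I by Buchberger's algorithm.
f_1 = 3pq + 3p + 3q^2 + 3q - 3, LT = pq.
f_2 = -p^2 - 2p - 3q, LT = p^2.
f_3 = 3p - 2, LT = p.
f_4 = 3pq + p - q + 2, LT = pq.

S(f_1,f_2): lcm = p^2q. S = p^2 + pq^2 - pq - p - 3q^2.
  reduce S modulo (f_1, f_2, f_3, f_4):
  remainder -q^3 - 2q^2 + 2 ≠ 0; add k_5 = -q^3 - 2q^2 + 2 to the basis.

S(f_1,f_3): lcm = pq. S = p + q^2 - 3q - 1.
  reduce S modulo (f_1, f_2, f_3, f_4, k_5):
  remainder q^2 - 3q + 2 ≠ 0; add k_6 = q^2 - 3q + 2 to the basis.

S(f_1,f_4): lcm = pq. S = 3p + q^2 - q + 3.
  reduce S modulo (f_1, f_2, f_3, f_4, k_5, k_6):
  remainder 2q + 3 ≠ 0; add k_7 = 2q + 3 to the basis.

The other S-polynomials (S(f_2,f_3), S(f_2,f_4), S(f_3,f_4), S(f_1,k_5), S(f_2,k_5), S(f_3,k_5), S(f_4,k_5), S(f_1,k_6), S(f_2,k_6), S(f_3,k_6), S(f_4,k_6), S(k_5,k_6), S(f_1,k_7), S(f_2,k_7), S(f_3,k_7), S(f_4,k_7), S(k_5,k_7), S(k_6,k_7)) all reduce to 0 modulo the current basis, so we have a Gröbner basis.
Inter-reduce: drop elements whose leading term is divisible by another's, tail-reduce, and make monic.
Reduced Gröbner basis: {p - 3, q - 2}.
Label its elements g_1 = p - 3, g_2 = q - 2.

Reduce h = pq - p - 3q - 2 modulo G:
  leading term pq: subtract (q)·g_1 from pq - p - 3q - 2 → -p - 2
  leading term p: subtract (-1)·g_1 from -p - 2 → 2
  leading term 1: no divisor's leading term divides it; move 2 to the remainder.
  normal form = 2.
The normal form is nonzero, so h ∉ I. Since h minus its normal form lies in I, I + (h) = I + (r) where r = 2; decide whether this ideal is the whole ring.
Here r = 2 is a nonzero constant, hence a unit: 1 ∈ I + (h), the Gröbner basis of I + (h) is {1}, and the enlarged system has no common solution — adjoining h is inconsistent.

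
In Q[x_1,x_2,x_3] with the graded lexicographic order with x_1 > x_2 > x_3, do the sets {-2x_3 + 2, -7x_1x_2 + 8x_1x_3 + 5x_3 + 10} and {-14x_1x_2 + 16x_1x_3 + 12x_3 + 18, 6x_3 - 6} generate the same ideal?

Since reduced Gröbner bases are canonical representatives of ideals under a given ordering, it suffices to compute and compare them.
Buchberger on the first generating set:
f_1 = -2x_3 + 2, LT = x_3.
f_2 = -7x_1x_2 + 8x_1x_3 + 5x_3 + 10, LT = x_1x_2.

S(f_1,f_2): leading monomials are coprime, so the S-polynomial reduces to 0 (Buchberger's first criterion).
Every S-polynomial of the final basis reduces to 0, so we have a Gröbner basis.
Inter-reduce: drop elements whose leading term is divisible by another's, tail-reduce, and make monic.
Reduced Gröbner basis: {x_1x_2 - 8/7x_1 - 15/7, x_3 - 1}.

Buchberger on the second generating set:
h_1 = -14x_1x_2 + 16x_1x_3 + 12x_3 + 18, LT = x_1x_2.
h_2 = 6x_3 - 6, LT = x_3.

S(h_1,h_2): leading monomials are coprime, so the S-polynomial reduces to 0 (Buchberger's first criterion).
Every S-polynomial of the final basis reduces to 0, so we have a Gröbner basis.
Inter-reduce: drop elements whose leading term is divisible by another's, tail-reduce, and make monic.
Reduced Gröbner basis: {x_1x_2 - 8/7x_1 - 15/7, x_3 - 1}.

The two bases agree; hence the ideals are identical.

Yes, the ideals are equal.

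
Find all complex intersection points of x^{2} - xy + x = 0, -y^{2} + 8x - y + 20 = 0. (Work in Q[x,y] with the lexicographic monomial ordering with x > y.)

{(0, -5), (0, 4), (5/2 - sqrt(97)/2, 7/2 - sqrt(97)/2), (5/2 + sqrt(97)/2, 7/2 + sqrt(97)/2)}

Compute a lex Gröbner basis by Buchberger's algorithm.
f_1 = x^{2} - xy + x, LT = x^{2}.
f_2 = 8x - y^{2} - y + 20, LT = x.

S(f_1,f_2): lcm = x^{2}. S = \tfrac{1}{8}xy^{2} - \tfrac{7}{8}xy - \tfrac{3}{2}x.
  leading term xy^{2}: subtract (\tfrac{1}{64}y^{2})·f_2 from \tfrac{1}{8}xy^{2} - \tfrac{7}{8}xy - \tfrac{3}{2}x → -\tfrac{7}{8}xy - \tfrac{3}{2}x + \tfrac{1}{64}y^{4} + \tfrac{1}{64}y^{3} - \tfrac{5}{16}y^{2}
  leading term xy: subtract (-\tfrac{7}{64}y)·f_2 from -\tfrac{7}{8}xy - \tfrac{3}{2}x + \tfrac{1}{64}y^{4} + \tfrac{1}{64}y^{3} - \tfrac{5}{16}y^{2} → -\tfrac{3}{2}x + \tfrac{1}{64}y^{4} - \tfrac{3}{32}y^{3} - \tfrac{27}{64}y^{2} + \tfrac{35}{16}y
  leading term x: subtract (-\tfrac{3}{16})·f_2 from -\tfrac{3}{2}x + \tfrac{1}{64}y^{4} - \tfrac{3}{32}y^{3} - \tfrac{27}{64}y^{2} + \tfrac{35}{16}y → \tfrac{1}{64}y^{4} - \tfrac{3}{32}y^{3} - \tfrac{39}{64}y^{2} + 2y + \tfrac{15}{4}
  leading term y^{4}: no divisor's leading term divides it; move \tfrac{1}{64}y^{4} to the remainder.
  leading term y^{3}: no divisor's leading term divides it; move -\tfrac{3}{32}y^{3} to the remainder.
  leading term y^{2}: no divisor's leading term divides it; move -\tfrac{39}{64}y^{2} to the remainder.
  leading term y: no divisor's leading term divides it; move 2y to the remainder.
  leading term 1: no divisor's leading term divides it; move \tfrac{15}{4} to the remainder.
  remainder \tfrac{1}{64}y^{4} - \tfrac{3}{32}y^{3} - \tfrac{39}{64}y^{2} + 2y + \tfrac{15}{4} ≠ 0; add h_3 = \tfrac{1}{64}y^{4} - \tfrac{3}{32}y^{3} - \tfrac{39}{64}y^{2} + 2y + \tfrac{15}{4} to the basis.

S(f_1,h_3): leading monomials are coprime, so the S-polynomial reduces to 0 (Buchberger's first criterion).
S(f_2,h_3): leading monomials are coprime, so the S-polynomial reduces to 0 (Buchberger's first criterion).
Every S-polynomial of the final basis reduces to 0, so we have a Gröbner basis.
Inter-reduce: drop elements whose leading term is divisible by another's, tail-reduce, and make monic.
Reduced Gröbner basis: {x - \tfrac{1}{8}y^{2} - \tfrac{1}{8}y + \tfrac{5}{2}, y^{4} - 6y^{3} - 39y^{2} + 128y + 240}.

Since the basis is lex-ordered, y^{4} - 6y^{3} - 39y^{2} + 128y + 240 is univariate in y. Its roots are {-5, 4, 7/2 - sqrt(97)/2, 7/2 + sqrt(97)/2}. Back-substituting each root into the other basis elements fixes the other coordinates.
  y = -5: the earlier basis element becomes x = 0, giving x = 0 — point (0, -5).
  y = 4: the earlier basis element becomes x = 0, giving x = 0 — point (0, 4).
  y = 7/2 - sqrt(97)/2: the earlier basis element becomes x - 5/2 + sqrt(97)/2 = 0, giving x = 5/2 - sqrt(97)/2 — point (5/2 - sqrt(97)/2, 7/2 - sqrt(97)/2).
  y = 7/2 + sqrt(97)/2: the earlier basis element becomes x - sqrt(97)/2 - 5/2 = 0, giving x = 5/2 + sqrt(97)/2 — point (5/2 + sqrt(97)/2, 7/2 + sqrt(97)/2).
Each listed point satisfies every original equation (direct substitution).
A lex Gröbner basis triangularizes the system, enabling back-substitution.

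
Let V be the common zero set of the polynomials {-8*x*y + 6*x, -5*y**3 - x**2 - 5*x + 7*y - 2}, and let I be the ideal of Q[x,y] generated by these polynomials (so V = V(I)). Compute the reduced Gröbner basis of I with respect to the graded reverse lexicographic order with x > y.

G = {x**3 + 5*x**2 - 73/64*x, y**3 + 1/5*x**2 + x - 7/5*y + 2/5, x*y - 3/4*x}

f_1 = -8*x*y + 6*x, LT = x*y.
f_2 = -5*y**3 - x**2 - 5*x + 7*y - 2, LT = y**3.

S(f_1,f_2): lcm = x*y**3. S = -1/5*x**3 - 3/4*x*y**2 - x**2 + 7/5*x*y - 2/5*x.
  leading term x**3: no divisor's leading term divides it; move -1/5*x**3 to the remainder.
  leading term x*y**2: subtract (3/32*y)·f_1 from -3/4*x*y**2 - x**2 + 7/5*x*y - 2/5*x → -x**2 + 67/80*x*y - 2/5*x
  leading term x**2: no divisor's leading term divides it; move -x**2 to the remainder.
  leading term x*y: subtract (-67/640)·f_1 from 67/80*x*y - 2/5*x → 73/320*x
  leading term x: no divisor's leading term divides it; move 73/320*x to the remainder.
  remainder -1/5*x**3 - x**2 + 73/320*x ≠ 0; add g_3 = -1/5*x**3 - x**2 + 73/320*x to the basis.

The other S-polynomials (S(f_1,g_3), S(f_2,g_3)) all reduce to 0 modulo the current basis, so we have a Gröbner basis.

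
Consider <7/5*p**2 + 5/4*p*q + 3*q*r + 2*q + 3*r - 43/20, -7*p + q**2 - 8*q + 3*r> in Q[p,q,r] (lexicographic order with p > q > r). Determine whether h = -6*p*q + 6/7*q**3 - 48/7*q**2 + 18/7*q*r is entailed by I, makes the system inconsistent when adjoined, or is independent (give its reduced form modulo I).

First compute the reduced Gröbner basis of I by Buchberger's algorithm.
f_1 = 7/5*p**2 + 5/4*p*q + 3*q*r + 2*q + 3*r - 43/20, LT = p**2.
f_2 = -7*p + q**2 - 8*q + 3*r, LT = p.

S(f_1,f_2): lcm = p**2. S = 1/7*p*q**2 - 1/4*p*q + 3/7*p*r + 15/7*q*r + 10/7*q + 15/7*r - 43/28.
  reduce S modulo (f_1, f_2):
  remainder 1/49*q**4 - 39/196*q**3 + 6/49*q**2*r + 2/7*q**2 + 303/196*q*r + 10/7*q + 9/49*r**2 + 15/7*r - 43/28 ≠ 0; add k_3 = 1/49*q**4 - 39/196*q**3 + 6/49*q**2*r + 2/7*q**2 + 303/196*q*r + 10/7*q + 9/49*r**2 + 15/7*r - 43/28 to the basis.

The other S-polynomials (S(f_1,k_3), S(f_2,k_3)) all reduce to 0 modulo the current basis, so we have a Gröbner basis.
Inter-reduce: drop elements whose leading term is divisible by another's, tail-reduce, and make monic.
Reduced Gröbner basis: {p - 1/7*q**2 + 8/7*q - 3/7*r, q**4 - 39/4*q**3 + 6*q**2*r + 14*q**2 + 303/4*q*r + 70*q + 9*r**2 + 105*r - 301/4}.
Label its elements g_1 = p - 1/7*q**2 + 8/7*q - 3/7*r, g_2 = q**4 - 39/4*q**3 + 6*q**2*r + 14*q**2 + 303/4*q*r + 70*q + 9*r**2 + 105*r - 301/4.

Reduce h = -6*p*q + 6/7*q**3 - 48/7*q**2 + 18/7*q*r modulo G:
  leading term p*q: subtract (-6*q)·g_1 from -6*p*q + 6/7*q**3 - 48/7*q**2 + 18/7*q*r → 0
  normal form = 0.
Since the normal form is 0, h ∈ I.

The remainder on division by a Gröbner basis is unique — it is the normal form.

-6*p*q + 6/7*q**3 - 48/7*q**2 + 18/7*q*r lies in I (it reduces to 0).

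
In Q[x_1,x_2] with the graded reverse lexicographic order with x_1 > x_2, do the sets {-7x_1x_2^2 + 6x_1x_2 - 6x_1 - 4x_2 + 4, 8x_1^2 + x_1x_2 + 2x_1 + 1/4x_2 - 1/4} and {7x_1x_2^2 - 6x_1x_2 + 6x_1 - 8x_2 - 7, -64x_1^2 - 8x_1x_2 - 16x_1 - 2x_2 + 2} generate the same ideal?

No, the ideals differ.

For a fixed monomial order, each ideal has a unique reduced Gröbner basis; comparing bases decides equality.
Buchberger on the first generating set:
f_1 = -7x_1x_2^2 + 6x_1x_2 - 6x_1 - 4x_2 + 4, LT = x_1x_2^2.
f_2 = 8x_1^2 + x_1x_2 + 2x_1 + 1/4x_2 - 1/4, LT = x_1^2.

S(f_1,f_2): lcm = x_1^2x_2^2. S = -1/8x_1x_2^3 - 6/7x_1^2x_2 - 1/4x_1x_2^2 - 1/32x_2^3 + 6/7x_1^2 + 4/7x_1x_2 + 1/32x_2^2 - 4/7x_1.
  leading term x_1x_2^3: subtract (1/56x_2)·f_1 from -1/8x_1x_2^3 - 6/7x_1^2x_2 - 1/4x_1x_2^2 - 1/32x_2^3 + 6/7x_1^2 + 4/7x_1x_2 + 1/32x_2^2 - 4/7x_1 → -6/7x_1^2x_2 - 5/14x_1x_2^2 - 1/32x_2^3 + 6/7x_1^2 + 19/28x_1x_2 + 23/224x_2^2 - 4/7x_1 - 1/14x_2
  leading term x_1^2x_2: subtract (-3/28x_2)·f_2 from -6/7x_1^2x_2 - 5/14x_1x_2^2 - 1/32x_2^3 + 6/7x_1^2 + 19/28x_1x_2 + 23/224x_2^2 - 4/7x_1 - 1/14x_2 → -1/4x_1x_2^2 - 1/32x_2^3 + 6/7x_1^2 + 25/28x_1x_2 + 29/224x_2^2 - 4/7x_1 - 11/112x_2
  leading term x_1x_2^2: subtract (1/28)·f_1 from -1/4x_1x_2^2 - 1/32x_2^3 + 6/7x_1^2 + 25/28x_1x_2 + 29/224x_2^2 - 4/7x_1 - 11/112x_2 → -1/32x_2^3 + 6/7x_1^2 + 19/28x_1x_2 + 29/224x_2^2 - 5/14x_1 + 5/112x_2 - 1/7
  leading term x_2^3: no divisor's leading term divides it; move -1/32x_2^3 to the remainder.
  leading term x_1^2: subtract (3/28)·f_2 from 6/7x_1^2 + 19/28x_1x_2 + 29/224x_2^2 - 5/14x_1 + 5/112x_2 - 1/7 → 4/7x_1x_2 + 29/224x_2^2 - 4/7x_1 + 1/56x_2 - 13/112
  leading term x_1x_2: no divisor's leading term divides it; move 4/7x_1x_2 to the remainder.
  leading term x_2^2: no divisor's leading term divides it; move 29/224x_2^2 to the remainder.
  leading term x_1: no divisor's leading term divides it; move -4/7x_1 to the remainder.
  leading term x_2: no divisor's leading term divides it; move 1/56x_2 to the remainder.
  leading term 1: no divisor's leading term divides it; move -13/112 to the remainder.
  remainder -1/32x_2^3 + 4/7x_1x_2 + 29/224x_2^2 - 4/7x_1 + 1/56x_2 - 13/112 ≠ 0; add g_3 = -1/32x_2^3 + 4/7x_1x_2 + 29/224x_2^2 - 4/7x_1 + 1/56x_2 - 13/112 to the basis.

S(f_1,g_3): lcm = x_1x_2^3. S = 128/7x_1^2x_2 + 23/7x_1x_2^2 - 128/7x_1^2 + 10/7x_1x_2 + 4/7x_2^2 - 26/7x_1 - 4/7x_2.
  leading term x_1^2x_2: subtract (16/7x_2)·f_2 from 128/7x_1^2x_2 + 23/7x_1x_2^2 - 128/7x_1^2 + 10/7x_1x_2 + 4/7x_2^2 - 26/7x_1 - 4/7x_2 → x_1x_2^2 - 128/7x_1^2 - 22/7x_1x_2 - 26/7x_1
  leading term x_1x_2^2: subtract (-1/7)·f_1 from x_1x_2^2 - 128/7x_1^2 - 22/7x_1x_2 - 26/7x_1 → -128/7x_1^2 - 16/7x_1x_2 - 32/7x_1 - 4/7x_2 + 4/7
  leading term x_1^2: subtract (-16/7)·f_2 from -128/7x_1^2 - 16/7x_1x_2 - 32/7x_1 - 4/7x_2 + 4/7 → 0
  remainder 0.

S(f_2,g_3): leading monomials are coprime, so the S-polynomial reduces to 0 (Buchberger's first criterion).
Every S-polynomial of the final basis reduces to 0, so we have a Gröbner basis.
Inter-reduce: drop elements whose leading term is divisible by another's, tail-reduce, and make monic.
Reduced Gröbner basis: {x_1x_2^2 - 6/7x_1x_2 + 6/7x_1 + 4/7x_2 - 4/7, x_2^3 - 128/7x_1x_2 - 29/7x_2^2 + 128/7x_1 - 4/7x_2 + 26/7, x_1^2 + 1/8x_1x_2 + 1/4x_1 + 1/32x_2 - 1/32}.

Buchberger on the second generating set:
h_1 = 7x_1x_2^2 - 6x_1x_2 + 6x_1 - 8x_2 - 7, LT = x_1x_2^2.
h_2 = -64x_1^2 - 8x_1x_2 - 16x_1 - 2x_2 + 2, LT = x_1^2.

S(h_1,h_2): lcm = x_1^2x_2^2. S = -1/8x_1x_2^3 - 6/7x_1^2x_2 - 1/4x_1x_2^2 - 1/32x_2^3 + 6/7x_1^2 - 8/7x_1x_2 + 1/32x_2^2 - x_1.
  leading term x_1x_2^3: subtract (-1/56x_2)·h_1 from -1/8x_1x_2^3 - 6/7x_1^2x_2 - 1/4x_1x_2^2 - 1/32x_2^3 + 6/7x_1^2 - 8/7x_1x_2 + 1/32x_2^2 - x_1 → -6/7x_1^2x_2 - 5/14x_1x_2^2 - 1/32x_2^3 + 6/7x_1^2 - 29/28x_1x_2 - 25/224x_2^2 - x_1 - 1/8x_2
  leading term x_1^2x_2: subtract (3/224x_2)·h_2 from -6/7x_1^2x_2 - 5/14x_1x_2^2 - 1/32x_2^3 + 6/7x_1^2 - 29/28x_1x_2 - 25/224x_2^2 - x_1 - 1/8x_2 → -1/4x_1x_2^2 - 1/32x_2^3 + 6/7x_1^2 - 23/28x_1x_2 - 19/224x_2^2 - x_1 - 17/112x_2
  leading term x_1x_2^2: subtract (-1/28)·h_1 from -1/4x_1x_2^2 - 1/32x_2^3 + 6/7x_1^2 - 23/28x_1x_2 - 19/224x_2^2 - x_1 - 17/112x_2 → -1/32x_2^3 + 6/7x_1^2 - 29/28x_1x_2 - 19/224x_2^2 - 11/14x_1 - 7/16x_2 - 1/4
  leading term x_2^3: no divisor's leading term divides it; move -1/32x_2^3 to the remainder.
  leading term x_1^2: subtract (-3/224)·h_2 from 6/7x_1^2 - 29/28x_1x_2 - 19/224x_2^2 - 11/14x_1 - 7/16x_2 - 1/4 → -8/7x_1x_2 - 19/224x_2^2 - x_1 - 13/28x_2 - 25/112
  leading term x_1x_2: no divisor's leading term divides it; move -8/7x_1x_2 to the remainder.
  leading term x_2^2: no divisor's leading term divides it; move -19/224x_2^2 to the remainder.
  leading term x_1: no divisor's leading term divides it; move -x_1 to the remainder.
  leading term x_2: no divisor's leading term divides it; move -13/28x_2 to the remainder.
  leading term 1: no divisor's leading term divides it; move -25/112 to the remainder.
  remainder -1/32x_2^3 - 8/7x_1x_2 - 19/224x_2^2 - x_1 - 13/28x_2 - 25/112 ≠ 0; add k_3 = -1/32x_2^3 - 8/7x_1x_2 - 19/224x_2^2 - x_1 - 13/28x_2 - 25/112 to the basis.

S(h_1,k_3): lcm = x_1x_2^3. S = -256/7x_1^2x_2 - 25/7x_1x_2^2 - 32x_1^2 - 14x_1x_2 - 8/7x_2^2 - 50/7x_1 - x_2.
  leading term x_1^2x_2: subtract (4/7x_2)·h_2 from -256/7x_1^2x_2 - 25/7x_1x_2^2 - 32x_1^2 - 14x_1x_2 - 8/7x_2^2 - 50/7x_1 - x_2 → x_1x_2^2 - 32x_1^2 - 34/7x_1x_2 - 50/7x_1 - 15/7x_2
  leading term x_1x_2^2: subtract (1/7)·h_1 from x_1x_2^2 - 32x_1^2 - 34/7x_1x_2 - 50/7x_1 - 15/7x_2 → -32x_1^2 - 4x_1x_2 - 8x_1 - x_2 + 1
  leading term x_1^2: subtract (1/2)·h_2 from -32x_1^2 - 4x_1x_2 - 8x_1 - x_2 + 1 → 0
  remainder 0.

S(h_2,k_3): leading monomials are coprime, so the S-polynomial reduces to 0 (Buchberger's first criterion).
Every S-polynomial of the final basis reduces to 0, so we have a Gröbner basis.
Inter-reduce: drop elements whose leading term is divisible by another's, tail-reduce, and make monic.
Reduced Gröbner basis: {x_1x_2^2 - 6/7x_1x_2 + 6/7x_1 - 8/7x_2 - 1, x_2^3 + 256/7x_1x_2 + 19/7x_2^2 + 32x_1 + 104/7x_2 + 50/7, x_1^2 + 1/8x_1x_2 + 1/4x_1 + 1/32x_2 - 1/32}.

Since the reduced bases disagree, the two ideals are not the same.
The choice of monomial ordering does not affect the verdict — as long as both bases are computed under the same ordering, their equality decides ideal equality.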